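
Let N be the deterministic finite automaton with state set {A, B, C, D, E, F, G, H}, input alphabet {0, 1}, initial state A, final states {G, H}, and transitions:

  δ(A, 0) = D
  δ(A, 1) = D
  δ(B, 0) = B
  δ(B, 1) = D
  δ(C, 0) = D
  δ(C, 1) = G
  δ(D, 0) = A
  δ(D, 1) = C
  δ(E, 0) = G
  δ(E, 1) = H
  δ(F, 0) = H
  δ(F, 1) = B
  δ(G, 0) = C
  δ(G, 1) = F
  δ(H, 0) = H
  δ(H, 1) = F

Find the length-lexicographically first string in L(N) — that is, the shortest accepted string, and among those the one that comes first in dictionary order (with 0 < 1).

011

A breadth-first search from A reaches an accepting state first via the path A → D → C → G on input 011.
No string of length < 3 is accepted (BFS exhausts all shorter strings without reaching an accepting state), and 011 is the lexicographically least accepting string of length 3.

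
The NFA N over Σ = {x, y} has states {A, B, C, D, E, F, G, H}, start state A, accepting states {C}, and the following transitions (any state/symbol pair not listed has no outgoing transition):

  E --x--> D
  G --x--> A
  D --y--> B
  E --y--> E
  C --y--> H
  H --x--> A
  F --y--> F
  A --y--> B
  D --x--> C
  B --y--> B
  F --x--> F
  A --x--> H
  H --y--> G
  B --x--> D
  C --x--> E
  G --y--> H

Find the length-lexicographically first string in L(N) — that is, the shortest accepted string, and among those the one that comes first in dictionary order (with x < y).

A breadth-first search from A reaches an accepting state first via the path A → B → D → C on input yxx.
No string of length < 3 is accepted (BFS exhausts all shorter strings without reaching an accepting state), and yxx is the lexicographically least accepting string of length 3.

yxx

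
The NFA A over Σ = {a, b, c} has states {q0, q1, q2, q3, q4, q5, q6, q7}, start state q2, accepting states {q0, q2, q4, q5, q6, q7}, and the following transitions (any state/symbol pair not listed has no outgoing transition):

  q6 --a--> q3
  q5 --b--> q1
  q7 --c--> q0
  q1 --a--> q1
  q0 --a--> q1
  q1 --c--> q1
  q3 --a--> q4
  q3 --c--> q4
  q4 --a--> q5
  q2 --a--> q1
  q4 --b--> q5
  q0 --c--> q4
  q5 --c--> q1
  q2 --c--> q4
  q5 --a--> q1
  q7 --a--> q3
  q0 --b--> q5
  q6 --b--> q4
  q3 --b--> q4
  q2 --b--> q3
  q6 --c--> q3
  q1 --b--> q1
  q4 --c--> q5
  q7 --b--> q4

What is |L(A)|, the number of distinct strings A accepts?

17

The useful subgraph on states {q2, q3, q4, q5} is acyclic, so L(A) is finite; the longest accepting path visits 4 useful states, giving maximum string length 3.
Counting accepting paths from q2 by length: 1 of length 0, 1 of length 1, 6 of length 2, 9 of length 3. Total 17.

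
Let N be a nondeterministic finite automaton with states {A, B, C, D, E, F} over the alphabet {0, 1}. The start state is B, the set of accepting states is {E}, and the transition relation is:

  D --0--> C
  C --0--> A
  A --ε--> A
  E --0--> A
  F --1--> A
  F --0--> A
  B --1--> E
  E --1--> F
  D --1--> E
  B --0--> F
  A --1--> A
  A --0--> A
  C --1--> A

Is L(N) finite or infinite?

finite

The useful states (reachable from B and able to reach an accepting state) are {B, E}.
Restricted to these states the transition graph has no cycle, so every accepting path has bounded length and L is finite.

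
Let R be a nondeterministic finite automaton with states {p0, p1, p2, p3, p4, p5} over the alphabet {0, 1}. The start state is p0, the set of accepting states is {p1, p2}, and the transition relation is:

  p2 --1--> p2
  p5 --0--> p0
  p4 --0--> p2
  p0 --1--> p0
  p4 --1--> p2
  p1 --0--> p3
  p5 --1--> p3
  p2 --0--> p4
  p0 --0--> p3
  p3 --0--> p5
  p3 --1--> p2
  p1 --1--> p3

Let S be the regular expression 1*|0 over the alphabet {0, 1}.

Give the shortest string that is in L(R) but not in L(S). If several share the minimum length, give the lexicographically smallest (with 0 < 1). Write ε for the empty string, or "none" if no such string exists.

01

The string 01 is accepted by R but not by S.
No shorter string lies in the difference, and 01 is the lexicographically first length-2 string in L(R) \ L(S).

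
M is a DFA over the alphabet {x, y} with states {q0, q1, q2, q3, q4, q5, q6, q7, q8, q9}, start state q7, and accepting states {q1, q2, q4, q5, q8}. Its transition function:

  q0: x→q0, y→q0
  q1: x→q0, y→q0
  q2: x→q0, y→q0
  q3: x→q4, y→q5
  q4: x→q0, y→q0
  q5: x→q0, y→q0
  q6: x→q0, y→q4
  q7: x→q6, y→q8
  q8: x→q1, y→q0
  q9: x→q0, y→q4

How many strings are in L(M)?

3

The useful subgraph on states {q1, q4, q6, q7, q8} is acyclic, so L(M) is finite; the longest accepting path visits 3 useful states, giving maximum string length 2.
Counting accepting paths from q7 by length: 1 of length 1, 2 of length 2. Total 3.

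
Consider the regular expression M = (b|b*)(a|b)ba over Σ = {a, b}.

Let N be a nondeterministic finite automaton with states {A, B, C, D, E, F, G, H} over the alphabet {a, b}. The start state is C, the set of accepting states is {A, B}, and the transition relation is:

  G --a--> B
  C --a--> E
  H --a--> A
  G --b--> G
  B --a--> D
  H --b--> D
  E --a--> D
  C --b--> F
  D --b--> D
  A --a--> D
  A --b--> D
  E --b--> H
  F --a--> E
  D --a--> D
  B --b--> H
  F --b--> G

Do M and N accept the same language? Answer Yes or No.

Converting the expression M to a DFA (subset construction, then merging equivalent states) gives the minimal DFA with states {m0, m1, m2, m3, m4, m5, m6, m7}, start state m0, accepting states {m6, m7} and transitions m0: a→m1, b→m2; m1: a→m3, b→m4; m2: a→m1, b→m5; m3: a→m3, b→m3; m4: a→m6, b→m3; m5: a→m7, b→m5; m6: a→m3, b→m3; m7: a→m3, b→m4.
Exploring the product automaton M × N from the start pair (m0, C), following both machines on each input symbol, reaches 8 state pairs: (m0, C), (m1, E), (m2, F), (m3, D), (m4, H), (m5, G), (m6, A), (m7, B).
M accepts in {m6, m7} and N accepts in {A, B}. In every reachable pair the two components are either both accepting — (m6, A), (m7, B) — or both non-accepting, so no string is accepted by exactly one of the machines: L(M) \ L(N) and L(N) \ L(M) are both empty.
Hence every string is accepted by M iff it is accepted by N, and the two languages coincide.

Yes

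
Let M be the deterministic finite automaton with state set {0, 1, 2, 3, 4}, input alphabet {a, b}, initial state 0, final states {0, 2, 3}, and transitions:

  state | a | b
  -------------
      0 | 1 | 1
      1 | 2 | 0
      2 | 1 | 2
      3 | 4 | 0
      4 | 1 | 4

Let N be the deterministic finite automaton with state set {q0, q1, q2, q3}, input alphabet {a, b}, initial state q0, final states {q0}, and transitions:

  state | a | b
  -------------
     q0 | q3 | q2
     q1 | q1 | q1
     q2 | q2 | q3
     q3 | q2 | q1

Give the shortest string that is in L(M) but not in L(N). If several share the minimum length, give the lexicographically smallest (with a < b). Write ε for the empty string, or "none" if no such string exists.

aa

The string aa is accepted by M but not by N.
No shorter string lies in the difference, and aa is the lexicographically first length-2 string in L(M) \ L(N).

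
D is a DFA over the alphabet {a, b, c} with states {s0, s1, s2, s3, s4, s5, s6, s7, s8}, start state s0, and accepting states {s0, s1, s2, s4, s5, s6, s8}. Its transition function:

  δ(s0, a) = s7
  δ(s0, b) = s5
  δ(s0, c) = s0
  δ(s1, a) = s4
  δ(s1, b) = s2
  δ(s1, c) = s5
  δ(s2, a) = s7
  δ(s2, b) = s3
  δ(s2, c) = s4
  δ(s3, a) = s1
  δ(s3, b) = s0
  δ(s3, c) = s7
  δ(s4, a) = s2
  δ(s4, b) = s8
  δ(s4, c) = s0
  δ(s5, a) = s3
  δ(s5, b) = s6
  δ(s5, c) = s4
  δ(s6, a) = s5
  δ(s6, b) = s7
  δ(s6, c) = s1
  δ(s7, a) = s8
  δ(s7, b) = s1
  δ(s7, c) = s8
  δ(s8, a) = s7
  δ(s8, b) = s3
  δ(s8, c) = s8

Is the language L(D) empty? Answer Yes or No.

No

The empty string ε is accepted: the run s0 ends in the accepting state s0.
Since at least one string is accepted, L(D) is not empty.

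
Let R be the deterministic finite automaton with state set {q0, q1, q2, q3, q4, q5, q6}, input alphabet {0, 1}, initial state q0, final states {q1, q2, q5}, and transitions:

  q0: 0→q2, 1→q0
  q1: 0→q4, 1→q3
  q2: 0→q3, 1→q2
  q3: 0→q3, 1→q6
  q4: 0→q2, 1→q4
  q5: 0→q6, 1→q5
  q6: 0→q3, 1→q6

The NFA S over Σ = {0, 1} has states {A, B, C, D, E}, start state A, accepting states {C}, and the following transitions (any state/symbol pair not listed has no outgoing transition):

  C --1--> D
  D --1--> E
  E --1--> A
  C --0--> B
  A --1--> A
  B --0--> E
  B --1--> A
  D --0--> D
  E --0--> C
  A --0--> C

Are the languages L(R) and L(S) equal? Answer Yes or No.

No

The string 01 is accepted by R but rejected by S.
So L(R) ≠ L(S).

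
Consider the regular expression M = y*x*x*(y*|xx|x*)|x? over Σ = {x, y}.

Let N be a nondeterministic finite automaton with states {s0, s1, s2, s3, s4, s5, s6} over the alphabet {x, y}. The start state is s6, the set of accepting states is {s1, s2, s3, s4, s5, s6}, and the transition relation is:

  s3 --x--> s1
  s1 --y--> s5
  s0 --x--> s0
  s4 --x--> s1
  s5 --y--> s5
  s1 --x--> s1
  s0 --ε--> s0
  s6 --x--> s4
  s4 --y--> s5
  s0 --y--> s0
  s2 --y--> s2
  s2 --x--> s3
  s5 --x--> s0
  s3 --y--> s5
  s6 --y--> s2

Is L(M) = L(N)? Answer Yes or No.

Yes

Converting the expression M to a DFA (subset construction, then merging equivalent states) gives the minimal DFA with states {m0, m1, m2, m3}, start state m0, accepting states {m0, m1, m2} and transitions m0: x→m1, y→m0; m1: x→m1, y→m2; m2: x→m3, y→m2; m3: x→m3, y→m3.
Exploring the product automaton M × N from the start pair (m0, s6), following both machines on each input symbol, reaches 7 state pairs: (m0, s6), (m1, s4), (m0, s2), (m1, s1), (m2, s5), (m1, s3), (m3, s0).
M accepts in {m0, m1, m2} and N accepts in {s1, s2, s3, s4, s5, s6}. In every reachable pair the two components are either both accepting — (m0, s6), (m1, s4), (m0, s2), (m1, s1), (m2, s5), (m1, s3) — or both non-accepting, so no string is accepted by exactly one of the machines: L(M) \ L(N) and L(N) \ L(M) are both empty.
Hence every string is accepted by M iff it is accepted by N, and the two languages coincide.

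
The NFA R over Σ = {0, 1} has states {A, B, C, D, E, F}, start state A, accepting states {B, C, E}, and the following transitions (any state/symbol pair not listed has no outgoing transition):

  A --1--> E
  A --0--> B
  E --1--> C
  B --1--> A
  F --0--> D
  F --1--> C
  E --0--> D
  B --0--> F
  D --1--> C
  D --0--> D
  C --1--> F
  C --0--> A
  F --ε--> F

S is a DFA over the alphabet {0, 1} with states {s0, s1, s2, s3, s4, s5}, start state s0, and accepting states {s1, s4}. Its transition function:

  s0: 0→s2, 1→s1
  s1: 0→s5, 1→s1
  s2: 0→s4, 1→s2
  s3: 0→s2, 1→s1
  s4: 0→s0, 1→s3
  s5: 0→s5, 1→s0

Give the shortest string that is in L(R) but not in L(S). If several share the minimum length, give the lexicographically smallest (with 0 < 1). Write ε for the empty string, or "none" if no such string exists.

The string 0 is accepted by R but not by S.
No shorter string lies in the difference, and 0 is the lexicographically first length-1 string in L(R) \ L(S).

0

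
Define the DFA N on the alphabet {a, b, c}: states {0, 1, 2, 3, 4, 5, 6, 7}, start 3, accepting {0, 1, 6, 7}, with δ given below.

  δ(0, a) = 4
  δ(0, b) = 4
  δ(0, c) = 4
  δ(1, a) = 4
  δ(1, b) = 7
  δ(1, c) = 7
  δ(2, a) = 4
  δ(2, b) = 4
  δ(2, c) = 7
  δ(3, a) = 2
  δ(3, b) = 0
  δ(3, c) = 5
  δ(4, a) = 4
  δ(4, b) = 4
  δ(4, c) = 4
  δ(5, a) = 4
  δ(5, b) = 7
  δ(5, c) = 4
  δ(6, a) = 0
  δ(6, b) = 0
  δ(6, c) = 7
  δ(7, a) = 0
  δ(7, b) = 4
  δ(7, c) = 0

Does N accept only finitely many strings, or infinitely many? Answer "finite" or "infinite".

finite

The useful states (reachable from 3 and able to reach an accepting state) are {0, 2, 3, 5, 7}.
Restricted to these states the transition graph has no cycle, so every accepting path has bounded length and L is finite.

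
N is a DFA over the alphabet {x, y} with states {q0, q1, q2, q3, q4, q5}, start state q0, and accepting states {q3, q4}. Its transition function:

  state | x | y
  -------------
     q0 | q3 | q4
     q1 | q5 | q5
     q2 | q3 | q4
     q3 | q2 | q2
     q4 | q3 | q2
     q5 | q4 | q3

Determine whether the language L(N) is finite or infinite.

infinite

State q3 is reachable from the start and can reach an accepting state, and it lies on the cycle q3 → q2 → q3.
Traversing that cycle any number of times yields accepted strings of unbounded length, so the language is infinite.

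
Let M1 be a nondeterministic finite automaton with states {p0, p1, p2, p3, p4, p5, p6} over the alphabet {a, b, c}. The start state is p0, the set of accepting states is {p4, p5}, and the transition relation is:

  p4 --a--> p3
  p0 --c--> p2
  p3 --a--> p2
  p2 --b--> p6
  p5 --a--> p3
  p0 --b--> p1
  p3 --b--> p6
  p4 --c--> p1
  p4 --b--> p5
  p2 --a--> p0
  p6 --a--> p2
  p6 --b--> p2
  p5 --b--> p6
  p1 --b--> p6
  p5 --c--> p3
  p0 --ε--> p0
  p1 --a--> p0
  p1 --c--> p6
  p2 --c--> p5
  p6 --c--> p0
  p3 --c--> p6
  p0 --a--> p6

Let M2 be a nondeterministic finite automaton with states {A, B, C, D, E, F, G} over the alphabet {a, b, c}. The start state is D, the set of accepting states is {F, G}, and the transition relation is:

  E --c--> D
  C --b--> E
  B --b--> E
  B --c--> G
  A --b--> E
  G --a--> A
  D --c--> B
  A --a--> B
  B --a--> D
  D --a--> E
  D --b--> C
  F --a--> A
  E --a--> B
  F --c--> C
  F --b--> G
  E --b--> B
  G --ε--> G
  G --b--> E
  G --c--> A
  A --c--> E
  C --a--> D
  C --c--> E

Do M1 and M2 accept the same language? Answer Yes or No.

Exploring the product automaton M1 × M2 from the start pair (p0, D), following both machines on each input symbol, reaches 6 state pairs: (p0, D), (p6, E), (p1, C), (p2, B), (p5, G), (p3, A).
M1 accepts in {p4, p5} and M2 accepts in {F, G}. In every reachable pair the two components are either both accepting — (p5, G) — or both non-accepting, so no string is accepted by exactly one of the machines: L(M1) \ L(M2) and L(M2) \ L(M1) are both empty.
Hence every string is accepted by M1 iff it is accepted by M2, and the two languages coincide.

Yes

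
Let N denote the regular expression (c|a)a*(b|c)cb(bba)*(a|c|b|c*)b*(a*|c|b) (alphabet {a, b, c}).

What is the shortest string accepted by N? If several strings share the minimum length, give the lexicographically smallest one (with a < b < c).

abcb

By inspection of the expression, no string of length less than 4 matches, and abcb is the lexicographically first match of length 4.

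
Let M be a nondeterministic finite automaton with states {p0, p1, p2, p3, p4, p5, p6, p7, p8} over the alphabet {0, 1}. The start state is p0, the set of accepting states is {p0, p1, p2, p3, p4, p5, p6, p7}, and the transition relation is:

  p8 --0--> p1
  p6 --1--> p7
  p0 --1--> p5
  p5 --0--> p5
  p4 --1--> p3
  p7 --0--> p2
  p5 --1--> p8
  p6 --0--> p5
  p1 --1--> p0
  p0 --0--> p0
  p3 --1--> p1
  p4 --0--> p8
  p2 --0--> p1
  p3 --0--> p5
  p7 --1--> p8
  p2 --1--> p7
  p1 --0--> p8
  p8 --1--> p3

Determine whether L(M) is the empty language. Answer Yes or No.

The empty string ε is accepted: the run p0 ends in the accepting state p0.
Since at least one string is accepted, L(M) is not empty.

No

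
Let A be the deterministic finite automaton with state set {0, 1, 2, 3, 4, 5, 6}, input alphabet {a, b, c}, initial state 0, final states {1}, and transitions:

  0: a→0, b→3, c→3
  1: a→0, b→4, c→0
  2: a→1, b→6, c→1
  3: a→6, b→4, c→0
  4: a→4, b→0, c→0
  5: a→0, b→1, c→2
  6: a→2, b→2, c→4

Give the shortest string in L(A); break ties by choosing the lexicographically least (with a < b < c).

A breadth-first search from 0 reaches an accepting state first via the path 0 → 3 → 6 → 2 → 1 on input baaa.
No string of length < 4 is accepted (BFS exhausts all shorter strings without reaching an accepting state), and baaa is the lexicographically least accepting string of length 4.

baaa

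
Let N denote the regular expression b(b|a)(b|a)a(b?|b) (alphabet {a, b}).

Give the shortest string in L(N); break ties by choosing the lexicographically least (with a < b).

By inspection of the expression, no string of length less than 4 matches, and baaa is the lexicographically first match of length 4.

baaa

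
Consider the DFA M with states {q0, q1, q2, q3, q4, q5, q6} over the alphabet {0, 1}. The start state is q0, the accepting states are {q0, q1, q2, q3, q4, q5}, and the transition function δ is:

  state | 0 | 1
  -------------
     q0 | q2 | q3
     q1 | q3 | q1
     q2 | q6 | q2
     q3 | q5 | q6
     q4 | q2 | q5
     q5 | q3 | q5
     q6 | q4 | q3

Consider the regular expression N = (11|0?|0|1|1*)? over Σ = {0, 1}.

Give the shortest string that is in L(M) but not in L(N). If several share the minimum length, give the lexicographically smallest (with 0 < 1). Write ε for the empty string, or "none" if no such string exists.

The string 01 is accepted by M but not by N.
No shorter string lies in the difference, and 01 is the lexicographically first length-2 string in L(M) \ L(N).

01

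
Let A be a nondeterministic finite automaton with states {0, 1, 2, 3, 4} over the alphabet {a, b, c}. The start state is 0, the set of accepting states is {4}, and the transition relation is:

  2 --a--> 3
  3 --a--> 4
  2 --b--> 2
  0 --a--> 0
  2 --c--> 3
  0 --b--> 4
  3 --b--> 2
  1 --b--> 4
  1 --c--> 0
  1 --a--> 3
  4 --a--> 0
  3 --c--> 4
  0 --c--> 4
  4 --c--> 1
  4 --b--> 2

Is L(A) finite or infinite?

State 0 is reachable from the start and can reach an accepting state, and it lies on the cycle 0 → 0.
Traversing that cycle any number of times yields accepted strings of unbounded length, so the language is infinite.

infinite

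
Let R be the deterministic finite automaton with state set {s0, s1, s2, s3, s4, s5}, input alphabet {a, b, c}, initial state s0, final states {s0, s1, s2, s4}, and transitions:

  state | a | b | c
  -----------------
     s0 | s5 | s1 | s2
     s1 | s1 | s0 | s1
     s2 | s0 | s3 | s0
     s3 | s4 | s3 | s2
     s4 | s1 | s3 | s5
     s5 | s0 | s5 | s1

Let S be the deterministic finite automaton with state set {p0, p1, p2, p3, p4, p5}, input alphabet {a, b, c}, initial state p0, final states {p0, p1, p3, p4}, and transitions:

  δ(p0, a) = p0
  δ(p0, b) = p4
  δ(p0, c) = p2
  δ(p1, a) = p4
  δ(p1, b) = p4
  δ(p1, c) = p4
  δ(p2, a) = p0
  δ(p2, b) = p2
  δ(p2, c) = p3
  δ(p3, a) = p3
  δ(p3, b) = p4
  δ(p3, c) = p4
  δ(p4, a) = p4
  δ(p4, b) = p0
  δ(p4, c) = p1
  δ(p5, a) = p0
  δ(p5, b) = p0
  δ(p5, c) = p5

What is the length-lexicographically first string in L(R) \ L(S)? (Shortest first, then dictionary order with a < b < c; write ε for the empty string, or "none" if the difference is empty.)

c

The string c is accepted by R but not by S.
No shorter string lies in the difference, and c is the lexicographically first length-1 string in L(R) \ L(S).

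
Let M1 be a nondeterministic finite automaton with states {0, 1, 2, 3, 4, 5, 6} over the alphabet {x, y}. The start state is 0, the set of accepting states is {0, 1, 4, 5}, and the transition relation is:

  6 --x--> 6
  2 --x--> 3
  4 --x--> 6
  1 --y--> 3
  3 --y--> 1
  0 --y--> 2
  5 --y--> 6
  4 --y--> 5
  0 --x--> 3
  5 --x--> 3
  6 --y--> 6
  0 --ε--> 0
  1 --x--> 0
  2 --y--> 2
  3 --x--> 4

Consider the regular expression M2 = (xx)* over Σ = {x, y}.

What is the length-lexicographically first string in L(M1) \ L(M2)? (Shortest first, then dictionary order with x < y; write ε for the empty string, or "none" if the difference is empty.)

The string xy is accepted by M1 but not by M2.
No shorter string lies in the difference, and xy is the lexicographically first length-2 string in L(M1) \ L(M2).

xy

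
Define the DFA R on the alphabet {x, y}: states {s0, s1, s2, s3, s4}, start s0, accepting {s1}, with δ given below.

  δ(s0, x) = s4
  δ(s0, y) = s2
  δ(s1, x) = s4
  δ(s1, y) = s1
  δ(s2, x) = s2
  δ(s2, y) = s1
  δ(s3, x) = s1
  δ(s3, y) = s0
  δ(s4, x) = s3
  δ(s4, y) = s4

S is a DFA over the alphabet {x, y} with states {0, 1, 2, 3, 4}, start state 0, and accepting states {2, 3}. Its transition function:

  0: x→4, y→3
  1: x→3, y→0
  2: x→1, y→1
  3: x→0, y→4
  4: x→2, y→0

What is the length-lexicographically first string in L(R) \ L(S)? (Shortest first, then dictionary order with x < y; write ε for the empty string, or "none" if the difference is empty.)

yy

The string yy is accepted by R but not by S.
No shorter string lies in the difference, and yy is the lexicographically first length-2 string in L(R) \ L(S).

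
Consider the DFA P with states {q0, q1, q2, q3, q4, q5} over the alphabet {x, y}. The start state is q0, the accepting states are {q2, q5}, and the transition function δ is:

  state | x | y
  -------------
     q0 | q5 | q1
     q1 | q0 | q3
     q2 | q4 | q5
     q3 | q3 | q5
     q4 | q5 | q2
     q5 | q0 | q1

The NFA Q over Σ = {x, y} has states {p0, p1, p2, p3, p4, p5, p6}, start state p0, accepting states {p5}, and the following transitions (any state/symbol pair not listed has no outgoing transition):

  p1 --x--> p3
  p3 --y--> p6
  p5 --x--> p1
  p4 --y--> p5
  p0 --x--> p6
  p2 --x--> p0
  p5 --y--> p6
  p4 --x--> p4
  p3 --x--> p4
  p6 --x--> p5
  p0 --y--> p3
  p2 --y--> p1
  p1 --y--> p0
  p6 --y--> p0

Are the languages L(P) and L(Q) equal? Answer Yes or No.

No

The string x is accepted by P but rejected by Q.
So L(P) ≠ L(Q).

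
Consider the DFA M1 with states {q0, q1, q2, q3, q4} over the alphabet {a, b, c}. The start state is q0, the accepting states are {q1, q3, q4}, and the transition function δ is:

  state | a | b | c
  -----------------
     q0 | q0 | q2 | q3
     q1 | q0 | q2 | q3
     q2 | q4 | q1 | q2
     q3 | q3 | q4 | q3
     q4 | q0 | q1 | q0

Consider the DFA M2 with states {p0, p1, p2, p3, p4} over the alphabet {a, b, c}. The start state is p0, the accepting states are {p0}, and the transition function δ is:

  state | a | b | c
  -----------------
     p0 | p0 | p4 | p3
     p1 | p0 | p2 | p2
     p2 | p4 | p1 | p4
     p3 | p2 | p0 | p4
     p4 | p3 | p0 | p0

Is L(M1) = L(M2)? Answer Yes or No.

The string c is accepted by M1 but rejected by M2.
So L(M1) ≠ L(M2).

No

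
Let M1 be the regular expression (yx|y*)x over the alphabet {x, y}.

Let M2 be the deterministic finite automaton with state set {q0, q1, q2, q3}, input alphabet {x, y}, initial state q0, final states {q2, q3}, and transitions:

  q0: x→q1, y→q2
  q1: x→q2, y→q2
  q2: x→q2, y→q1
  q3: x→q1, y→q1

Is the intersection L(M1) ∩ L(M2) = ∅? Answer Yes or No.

No

The string yx is accepted by both M1 and M2.
Hence L(M1) ∩ L(M2) ≠ ∅.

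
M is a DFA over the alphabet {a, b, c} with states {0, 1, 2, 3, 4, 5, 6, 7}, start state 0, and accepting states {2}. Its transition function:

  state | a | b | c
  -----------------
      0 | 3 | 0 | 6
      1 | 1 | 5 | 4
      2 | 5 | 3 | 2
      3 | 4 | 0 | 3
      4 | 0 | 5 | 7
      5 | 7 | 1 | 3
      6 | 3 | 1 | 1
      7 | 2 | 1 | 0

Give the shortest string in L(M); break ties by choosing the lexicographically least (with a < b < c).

aaca

A breadth-first search from 0 reaches an accepting state first via the path 0 → 3 → 4 → 7 → 2 on input aaca.
No string of length < 4 is accepted (BFS exhausts all shorter strings without reaching an accepting state), and aaca is the lexicographically least accepting string of length 4.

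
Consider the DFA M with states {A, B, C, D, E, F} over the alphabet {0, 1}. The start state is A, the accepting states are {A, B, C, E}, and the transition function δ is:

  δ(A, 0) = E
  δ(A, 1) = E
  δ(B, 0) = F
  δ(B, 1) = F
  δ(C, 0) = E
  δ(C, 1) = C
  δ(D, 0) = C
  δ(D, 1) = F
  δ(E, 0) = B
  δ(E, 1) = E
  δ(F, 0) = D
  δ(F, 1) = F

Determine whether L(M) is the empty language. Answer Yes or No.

No

The empty string ε is accepted: the run A ends in the accepting state A.
Since at least one string is accepted, L(M) is not empty.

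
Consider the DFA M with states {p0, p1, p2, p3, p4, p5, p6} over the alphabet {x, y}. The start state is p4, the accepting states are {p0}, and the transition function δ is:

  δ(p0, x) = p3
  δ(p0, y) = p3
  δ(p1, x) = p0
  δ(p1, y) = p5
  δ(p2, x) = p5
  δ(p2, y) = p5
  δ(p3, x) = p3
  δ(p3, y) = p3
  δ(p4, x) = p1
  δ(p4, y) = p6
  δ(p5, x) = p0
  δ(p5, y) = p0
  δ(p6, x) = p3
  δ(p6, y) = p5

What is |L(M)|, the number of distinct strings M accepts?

5

The useful subgraph on states {p0, p1, p4, p5, p6} is acyclic, so L(M) is finite; the longest accepting path visits 4 useful states, giving maximum string length 3.
Counting accepting paths from p4 by length: 1 of length 2, 4 of length 3. Total 5.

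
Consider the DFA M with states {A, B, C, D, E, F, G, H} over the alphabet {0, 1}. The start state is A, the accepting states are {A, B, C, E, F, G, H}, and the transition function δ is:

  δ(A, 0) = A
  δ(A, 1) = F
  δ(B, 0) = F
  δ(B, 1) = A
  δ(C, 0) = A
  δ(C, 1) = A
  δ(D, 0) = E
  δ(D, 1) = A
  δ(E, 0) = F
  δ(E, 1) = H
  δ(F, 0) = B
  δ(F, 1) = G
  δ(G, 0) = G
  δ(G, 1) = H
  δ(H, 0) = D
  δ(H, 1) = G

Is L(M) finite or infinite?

infinite

State A is reachable from the start and can reach an accepting state, and it lies on the cycle A → A.
Traversing that cycle any number of times yields accepted strings of unbounded length, so the language is infinite.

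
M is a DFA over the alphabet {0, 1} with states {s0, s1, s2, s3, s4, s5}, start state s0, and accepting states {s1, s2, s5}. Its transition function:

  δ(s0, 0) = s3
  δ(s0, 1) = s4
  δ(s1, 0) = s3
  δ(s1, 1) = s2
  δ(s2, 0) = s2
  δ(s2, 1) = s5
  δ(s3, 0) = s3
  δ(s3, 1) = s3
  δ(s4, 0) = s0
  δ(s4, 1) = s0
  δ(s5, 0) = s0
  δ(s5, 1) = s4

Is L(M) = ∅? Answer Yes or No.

Yes

The states reachable from the start state are {s0, s3, s4}.
None of the accepting states {s1, s2, s5} is reachable, so no string is accepted and L(M) = ∅.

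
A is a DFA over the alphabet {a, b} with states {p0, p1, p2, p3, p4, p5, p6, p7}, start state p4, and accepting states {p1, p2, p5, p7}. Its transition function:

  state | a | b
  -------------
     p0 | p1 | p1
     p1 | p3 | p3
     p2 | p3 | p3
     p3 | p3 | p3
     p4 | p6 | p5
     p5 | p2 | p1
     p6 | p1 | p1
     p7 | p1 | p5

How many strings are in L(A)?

The useful subgraph on states {p1, p2, p4, p5, p6} is acyclic, so L(A) is finite; the longest accepting path visits 3 useful states, giving maximum string length 2.
Counting accepting paths from p4 by length: 1 of length 1, 4 of length 2. Total 5.

5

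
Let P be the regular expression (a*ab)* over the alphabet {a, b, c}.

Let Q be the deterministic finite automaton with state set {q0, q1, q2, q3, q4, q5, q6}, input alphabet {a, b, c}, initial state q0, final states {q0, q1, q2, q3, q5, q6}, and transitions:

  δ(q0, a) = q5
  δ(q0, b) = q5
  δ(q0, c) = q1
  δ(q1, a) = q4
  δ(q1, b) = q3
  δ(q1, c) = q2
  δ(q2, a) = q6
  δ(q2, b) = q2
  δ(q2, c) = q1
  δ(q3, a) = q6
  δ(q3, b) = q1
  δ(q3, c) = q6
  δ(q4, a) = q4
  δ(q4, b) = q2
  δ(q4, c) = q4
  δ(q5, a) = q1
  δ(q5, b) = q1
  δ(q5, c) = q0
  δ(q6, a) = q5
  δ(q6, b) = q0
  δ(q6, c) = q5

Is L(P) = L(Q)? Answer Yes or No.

No

The string a is accepted by Q but rejected by P.
So L(P) ≠ L(Q).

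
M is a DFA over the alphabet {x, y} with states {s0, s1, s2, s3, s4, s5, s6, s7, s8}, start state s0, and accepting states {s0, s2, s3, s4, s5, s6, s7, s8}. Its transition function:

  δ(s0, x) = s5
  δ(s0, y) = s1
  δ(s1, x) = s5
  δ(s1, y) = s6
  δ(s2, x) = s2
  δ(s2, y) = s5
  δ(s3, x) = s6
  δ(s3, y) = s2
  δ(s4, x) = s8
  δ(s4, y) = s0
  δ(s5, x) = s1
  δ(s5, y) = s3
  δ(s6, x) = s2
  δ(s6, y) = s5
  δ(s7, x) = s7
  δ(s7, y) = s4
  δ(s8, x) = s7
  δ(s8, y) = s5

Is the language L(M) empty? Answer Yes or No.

No

The empty string ε is accepted: the run s0 ends in the accepting state s0.
Since at least one string is accepted, L(M) is not empty.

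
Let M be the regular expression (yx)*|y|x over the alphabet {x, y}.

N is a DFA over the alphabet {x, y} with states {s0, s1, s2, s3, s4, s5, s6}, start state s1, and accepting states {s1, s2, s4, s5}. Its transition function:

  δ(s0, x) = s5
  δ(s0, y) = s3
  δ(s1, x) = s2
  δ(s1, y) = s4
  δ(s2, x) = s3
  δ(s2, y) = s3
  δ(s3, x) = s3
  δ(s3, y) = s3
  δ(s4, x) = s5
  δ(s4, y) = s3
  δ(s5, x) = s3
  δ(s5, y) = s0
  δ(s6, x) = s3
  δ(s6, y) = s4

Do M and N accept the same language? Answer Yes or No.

Yes

Converting the expression M to a DFA (subset construction, then merging equivalent states) gives the minimal DFA with states {m0, m1, m2, m3, m4, m5}, start state m0, accepting states {m0, m1, m2, m4} and transitions m0: x→m1, y→m2; m1: x→m3, y→m3; m2: x→m4, y→m3; m3: x→m3, y→m3; m4: x→m3, y→m5; m5: x→m4, y→m3.
Exploring the product automaton M × N from the start pair (m0, s1), following both machines on each input symbol, reaches 6 state pairs: (m0, s1), (m1, s2), (m2, s4), (m3, s3), (m4, s5), (m5, s0).
M accepts in {m0, m1, m2, m4} and N accepts in {s1, s2, s4, s5}. In every reachable pair the two components are either both accepting — (m0, s1), (m1, s2), (m2, s4), (m4, s5) — or both non-accepting, so no string is accepted by exactly one of the machines: L(M) \ L(N) and L(N) \ L(M) are both empty.
Hence every string is accepted by M iff it is accepted by N, and the two languages coincide.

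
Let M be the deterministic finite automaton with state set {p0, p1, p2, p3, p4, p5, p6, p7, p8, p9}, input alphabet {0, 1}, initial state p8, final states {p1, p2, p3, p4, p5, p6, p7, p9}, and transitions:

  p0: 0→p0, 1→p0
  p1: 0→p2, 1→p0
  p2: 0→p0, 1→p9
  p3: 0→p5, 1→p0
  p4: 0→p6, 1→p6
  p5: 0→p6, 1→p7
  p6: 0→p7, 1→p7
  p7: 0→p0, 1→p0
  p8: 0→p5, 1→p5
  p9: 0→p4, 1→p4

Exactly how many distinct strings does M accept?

The useful subgraph on states {p5, p6, p7, p8} is acyclic, so L(M) is finite; the longest accepting path visits 4 useful states, giving maximum string length 3.
Counting accepting paths from p8 by length: 2 of length 1, 4 of length 2, 4 of length 3. Total 10.

10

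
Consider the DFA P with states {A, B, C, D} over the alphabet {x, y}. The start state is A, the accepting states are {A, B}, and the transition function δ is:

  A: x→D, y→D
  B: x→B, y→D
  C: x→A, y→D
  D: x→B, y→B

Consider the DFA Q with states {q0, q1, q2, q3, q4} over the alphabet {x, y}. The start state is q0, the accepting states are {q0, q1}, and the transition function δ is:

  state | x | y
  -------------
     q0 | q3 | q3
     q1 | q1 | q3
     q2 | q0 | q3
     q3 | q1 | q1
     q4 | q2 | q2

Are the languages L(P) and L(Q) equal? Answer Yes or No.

Yes

Exploring the product automaton P × Q from the start pair (A, q0), following both machines on each input symbol, reaches 3 state pairs: (A, q0), (D, q3), (B, q1).
P accepts in {A, B} and Q accepts in {q0, q1}. In every reachable pair the two components are either both accepting — (A, q0), (B, q1) — or both non-accepting, so no string is accepted by exactly one of the machines: L(P) \ L(Q) and L(Q) \ L(P) are both empty.
Hence every string is accepted by P iff it is accepted by Q, and the two languages coincide.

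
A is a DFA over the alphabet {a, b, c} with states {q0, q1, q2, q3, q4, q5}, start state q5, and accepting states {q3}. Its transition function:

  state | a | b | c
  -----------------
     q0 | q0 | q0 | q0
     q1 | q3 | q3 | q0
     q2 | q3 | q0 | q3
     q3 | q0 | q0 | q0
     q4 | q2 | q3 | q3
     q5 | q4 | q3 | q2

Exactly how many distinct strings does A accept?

7

The useful subgraph on states {q2, q3, q4, q5} is acyclic, so L(A) is finite; the longest accepting path visits 4 useful states, giving maximum string length 3.
Counting accepting paths from q5 by length: 1 of length 1, 4 of length 2, 2 of length 3. Total 7.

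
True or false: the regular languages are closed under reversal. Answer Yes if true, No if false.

Reverse every transition of an NFA for L, make the old start state the unique accepting state, and add a fresh start state with ε-moves to the old accepting states; this NFA accepts Lᴿ.
So the regular languages are closed under reversal.

Yes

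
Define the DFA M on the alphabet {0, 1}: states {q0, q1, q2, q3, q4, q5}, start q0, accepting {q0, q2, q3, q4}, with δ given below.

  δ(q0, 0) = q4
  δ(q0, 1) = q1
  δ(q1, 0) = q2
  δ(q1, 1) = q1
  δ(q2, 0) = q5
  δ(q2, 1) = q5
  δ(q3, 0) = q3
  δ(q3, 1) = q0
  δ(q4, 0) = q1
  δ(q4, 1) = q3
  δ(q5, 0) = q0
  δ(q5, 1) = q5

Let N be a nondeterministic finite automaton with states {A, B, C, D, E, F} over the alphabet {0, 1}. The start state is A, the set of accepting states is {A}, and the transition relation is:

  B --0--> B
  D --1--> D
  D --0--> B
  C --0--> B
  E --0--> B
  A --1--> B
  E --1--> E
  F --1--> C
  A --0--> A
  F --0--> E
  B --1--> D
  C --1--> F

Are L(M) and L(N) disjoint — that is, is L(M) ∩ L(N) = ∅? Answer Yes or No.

No

The empty string ε is accepted by both M and N.
Hence L(M) ∩ L(N) ≠ ∅.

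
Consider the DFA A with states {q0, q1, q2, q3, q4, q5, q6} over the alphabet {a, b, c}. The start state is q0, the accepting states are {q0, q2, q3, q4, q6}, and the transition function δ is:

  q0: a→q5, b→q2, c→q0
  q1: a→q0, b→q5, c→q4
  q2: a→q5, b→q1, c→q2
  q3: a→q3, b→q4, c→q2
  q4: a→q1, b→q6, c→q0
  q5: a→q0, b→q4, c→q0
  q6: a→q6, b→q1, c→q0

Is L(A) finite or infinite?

infinite

State q0 is reachable from the start and can reach an accepting state, and it lies on the cycle q0 → q0.
Traversing that cycle any number of times yields accepted strings of unbounded length, so the language is infinite.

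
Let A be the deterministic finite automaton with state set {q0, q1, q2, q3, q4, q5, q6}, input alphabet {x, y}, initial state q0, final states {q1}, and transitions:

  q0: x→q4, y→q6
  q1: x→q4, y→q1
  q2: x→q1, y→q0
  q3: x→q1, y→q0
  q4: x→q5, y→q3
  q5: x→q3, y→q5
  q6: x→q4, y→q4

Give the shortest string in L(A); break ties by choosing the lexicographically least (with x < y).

A breadth-first search from q0 reaches an accepting state first via the path q0 → q4 → q3 → q1 on input xyx.
No string of length < 3 is accepted (BFS exhausts all shorter strings without reaching an accepting state), and xyx is the lexicographically least accepting string of length 3.

xyx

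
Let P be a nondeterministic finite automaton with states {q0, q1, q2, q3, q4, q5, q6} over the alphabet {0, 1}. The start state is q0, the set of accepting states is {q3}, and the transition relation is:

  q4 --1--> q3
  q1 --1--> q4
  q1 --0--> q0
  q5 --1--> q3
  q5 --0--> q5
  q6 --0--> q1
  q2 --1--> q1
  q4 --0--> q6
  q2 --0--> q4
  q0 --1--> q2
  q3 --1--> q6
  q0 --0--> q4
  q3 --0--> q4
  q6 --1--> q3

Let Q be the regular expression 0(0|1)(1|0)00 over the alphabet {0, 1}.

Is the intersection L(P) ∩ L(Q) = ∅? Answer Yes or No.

Yes

Converting the expression Q to a DFA (subset construction, then merging equivalent states) gives the minimal DFA with states {r0, r1, r2, r3, r4, r5, r6}, start state r0, accepting states {r6} and transitions r0: 0→r1, 1→r2; r1: 0→r3, 1→r3; r2: 0→r2, 1→r2; r3: 0→r4, 1→r4; r4: 0→r5, 1→r2; r5: 0→r6, 1→r2; r6: 0→r2, 1→r2.
Exploring the product automaton P × Q from the start pair (q0, r0), following both machines on each input symbol, reaches 22 state pairs: (q0, r0), (q4, r1), (q2, r2), (q6, r3), (q3, r3), (q4, r2), (q1, r2), (q1, r4), (q3, r4), (q4, r4), (q6, r4), (q6, r2), (q3, r2), (q0, r2), (q0, r5), (q4, r5), (q6, r5), (q1, r5), (q4, r6), (q6, r6), (q1, r6), (q0, r6).
P accepts in {q3} and Q accepts in {r6}; no reachable pair has both components accepting, so no string drives both machines to acceptance simultaneously and L(P) ∩ L(Q) = ∅.
So no string is accepted by both, and the intersection is empty.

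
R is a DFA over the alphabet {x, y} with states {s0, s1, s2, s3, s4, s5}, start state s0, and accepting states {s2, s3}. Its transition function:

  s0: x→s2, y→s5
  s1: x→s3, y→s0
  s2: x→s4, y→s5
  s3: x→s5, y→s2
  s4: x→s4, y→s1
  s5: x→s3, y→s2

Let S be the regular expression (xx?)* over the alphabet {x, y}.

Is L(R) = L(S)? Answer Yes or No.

No

The string yx is accepted by R but rejected by S.
So L(R) ≠ L(S).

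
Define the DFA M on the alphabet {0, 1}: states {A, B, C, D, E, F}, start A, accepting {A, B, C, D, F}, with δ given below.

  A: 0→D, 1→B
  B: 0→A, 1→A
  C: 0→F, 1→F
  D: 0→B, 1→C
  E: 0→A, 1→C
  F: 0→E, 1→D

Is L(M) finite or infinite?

infinite

State A is reachable from the start and can reach an accepting state, and it lies on the cycle A → B → A.
Traversing that cycle any number of times yields accepted strings of unbounded length, so the language is infinite.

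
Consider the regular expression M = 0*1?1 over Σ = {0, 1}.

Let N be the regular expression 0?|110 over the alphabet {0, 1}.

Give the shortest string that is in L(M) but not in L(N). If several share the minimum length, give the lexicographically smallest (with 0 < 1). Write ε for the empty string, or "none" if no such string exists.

1

The string 1 is accepted by M but not by N.
No shorter string lies in the difference, and 1 is the lexicographically first length-1 string in L(M) \ L(N).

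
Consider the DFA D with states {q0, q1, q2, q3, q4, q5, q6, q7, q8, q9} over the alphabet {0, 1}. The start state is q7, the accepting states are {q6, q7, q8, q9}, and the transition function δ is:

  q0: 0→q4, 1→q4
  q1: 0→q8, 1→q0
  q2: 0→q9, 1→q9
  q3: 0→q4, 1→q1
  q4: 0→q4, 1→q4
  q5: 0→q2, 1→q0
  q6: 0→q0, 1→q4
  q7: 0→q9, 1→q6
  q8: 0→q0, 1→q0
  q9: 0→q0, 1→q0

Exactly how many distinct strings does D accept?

3

The useful subgraph on states {q6, q7, q9} is acyclic, so L(D) is finite; the longest accepting path visits 2 useful states, giving maximum string length 1.
Counting accepting paths from q7 by length: 1 of length 0, 2 of length 1. Total 3.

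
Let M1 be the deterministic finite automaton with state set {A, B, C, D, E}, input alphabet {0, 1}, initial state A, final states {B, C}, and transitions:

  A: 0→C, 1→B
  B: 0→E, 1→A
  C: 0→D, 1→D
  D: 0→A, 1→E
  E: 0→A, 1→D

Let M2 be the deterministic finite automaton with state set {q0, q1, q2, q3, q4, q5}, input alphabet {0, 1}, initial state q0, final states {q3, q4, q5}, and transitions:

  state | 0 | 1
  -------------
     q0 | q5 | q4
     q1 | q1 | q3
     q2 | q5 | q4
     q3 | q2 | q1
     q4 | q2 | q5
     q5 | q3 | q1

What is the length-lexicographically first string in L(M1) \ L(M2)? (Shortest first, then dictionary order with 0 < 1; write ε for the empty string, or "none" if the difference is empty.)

The string 111 is accepted by M1 but not by M2.
No shorter string lies in the difference, and 111 is the lexicographically first length-3 string in L(M1) \ L(M2).

111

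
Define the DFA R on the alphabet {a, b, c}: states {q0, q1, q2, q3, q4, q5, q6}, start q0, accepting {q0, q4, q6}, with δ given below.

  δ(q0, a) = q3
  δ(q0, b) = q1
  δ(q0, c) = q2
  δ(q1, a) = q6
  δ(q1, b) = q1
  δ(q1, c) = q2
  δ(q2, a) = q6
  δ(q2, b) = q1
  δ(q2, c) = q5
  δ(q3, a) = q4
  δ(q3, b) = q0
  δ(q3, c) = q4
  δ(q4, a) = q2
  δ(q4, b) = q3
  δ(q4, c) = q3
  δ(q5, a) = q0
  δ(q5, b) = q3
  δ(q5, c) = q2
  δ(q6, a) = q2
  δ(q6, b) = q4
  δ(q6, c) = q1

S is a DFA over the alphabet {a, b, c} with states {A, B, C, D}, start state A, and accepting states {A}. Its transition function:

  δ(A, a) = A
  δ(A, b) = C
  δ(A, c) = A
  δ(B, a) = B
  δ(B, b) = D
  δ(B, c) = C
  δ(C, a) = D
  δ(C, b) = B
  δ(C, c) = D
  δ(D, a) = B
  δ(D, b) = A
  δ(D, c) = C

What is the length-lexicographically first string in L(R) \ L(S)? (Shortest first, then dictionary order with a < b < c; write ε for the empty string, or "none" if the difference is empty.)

ab

The string ab is accepted by R but not by S.
No shorter string lies in the difference, and ab is the lexicographically first length-2 string in L(R) \ L(S).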